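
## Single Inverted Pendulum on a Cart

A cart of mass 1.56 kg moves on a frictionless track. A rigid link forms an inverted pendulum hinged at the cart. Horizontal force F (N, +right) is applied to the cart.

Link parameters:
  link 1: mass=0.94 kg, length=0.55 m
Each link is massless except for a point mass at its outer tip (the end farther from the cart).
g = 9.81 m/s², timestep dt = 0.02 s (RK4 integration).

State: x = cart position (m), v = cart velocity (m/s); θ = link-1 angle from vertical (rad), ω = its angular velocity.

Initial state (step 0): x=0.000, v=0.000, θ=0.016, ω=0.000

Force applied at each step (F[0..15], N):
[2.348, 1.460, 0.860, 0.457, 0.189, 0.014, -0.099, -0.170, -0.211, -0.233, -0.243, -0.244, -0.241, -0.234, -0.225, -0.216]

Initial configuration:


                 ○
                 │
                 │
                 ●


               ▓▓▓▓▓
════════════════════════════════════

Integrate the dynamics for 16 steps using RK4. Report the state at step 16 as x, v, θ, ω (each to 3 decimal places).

Answer: x=0.014, v=0.030, θ=-0.002, ω=-0.021

Derivation:
apply F[0]=+2.348 → step 1: x=0.000, v=0.028, θ=0.016, ω=-0.046
apply F[1]=+1.460 → step 2: x=0.001, v=0.045, θ=0.014, ω=-0.071
apply F[2]=+0.860 → step 3: x=0.002, v=0.055, θ=0.013, ω=-0.083
apply F[3]=+0.457 → step 4: x=0.003, v=0.059, θ=0.011, ω=-0.087
apply F[4]=+0.189 → step 5: x=0.004, v=0.060, θ=0.009, ω=-0.086
apply F[5]=+0.014 → step 6: x=0.006, v=0.059, θ=0.008, ω=-0.081
apply F[6]=-0.099 → step 7: x=0.007, v=0.057, θ=0.006, ω=-0.075
apply F[7]=-0.170 → step 8: x=0.008, v=0.054, θ=0.005, ω=-0.068
apply F[8]=-0.211 → step 9: x=0.009, v=0.051, θ=0.003, ω=-0.061
apply F[9]=-0.233 → step 10: x=0.010, v=0.048, θ=0.002, ω=-0.053
apply F[10]=-0.243 → step 11: x=0.011, v=0.045, θ=0.001, ω=-0.047
apply F[11]=-0.244 → step 12: x=0.012, v=0.041, θ=0.000, ω=-0.041
apply F[12]=-0.241 → step 13: x=0.012, v=0.038, θ=-0.000, ω=-0.035
apply F[13]=-0.234 → step 14: x=0.013, v=0.035, θ=-0.001, ω=-0.030
apply F[14]=-0.225 → step 15: x=0.014, v=0.033, θ=-0.001, ω=-0.025
apply F[15]=-0.216 → step 16: x=0.014, v=0.030, θ=-0.002, ω=-0.021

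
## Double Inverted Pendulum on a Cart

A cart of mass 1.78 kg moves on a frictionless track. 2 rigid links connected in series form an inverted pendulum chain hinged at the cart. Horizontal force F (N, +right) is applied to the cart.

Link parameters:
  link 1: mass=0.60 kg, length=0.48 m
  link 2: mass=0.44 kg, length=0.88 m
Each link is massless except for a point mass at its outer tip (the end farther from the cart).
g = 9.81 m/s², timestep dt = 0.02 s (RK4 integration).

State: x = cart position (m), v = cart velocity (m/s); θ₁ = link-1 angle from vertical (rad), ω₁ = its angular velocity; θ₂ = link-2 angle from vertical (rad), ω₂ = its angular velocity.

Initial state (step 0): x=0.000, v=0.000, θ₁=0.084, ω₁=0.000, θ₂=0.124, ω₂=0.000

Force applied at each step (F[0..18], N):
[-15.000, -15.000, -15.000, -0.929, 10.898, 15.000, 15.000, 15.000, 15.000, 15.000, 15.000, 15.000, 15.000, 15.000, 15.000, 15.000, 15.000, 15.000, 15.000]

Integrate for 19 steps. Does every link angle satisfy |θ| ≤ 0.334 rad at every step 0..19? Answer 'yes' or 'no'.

Answer: yes

Derivation:
apply F[0]=-15.000 → step 1: x=-0.002, v=-0.177, θ₁=0.088, ω₁=0.393, θ₂=0.124, ω₂=0.014
apply F[1]=-15.000 → step 2: x=-0.007, v=-0.356, θ₁=0.100, ω₁=0.792, θ₂=0.125, ω₂=0.024
apply F[2]=-15.000 → step 3: x=-0.016, v=-0.535, θ₁=0.120, ω₁=1.203, θ₂=0.125, ω₂=0.030
apply F[3]=-0.929 → step 4: x=-0.027, v=-0.559, θ₁=0.145, ω₁=1.308, θ₂=0.126, ω₂=0.027
apply F[4]=+10.898 → step 5: x=-0.037, v=-0.454, θ₁=0.169, ω₁=1.166, θ₂=0.126, ω₂=0.015
apply F[5]=+15.000 → step 6: x=-0.045, v=-0.307, θ₁=0.191, ω₁=0.956, θ₂=0.126, ω₂=-0.007
apply F[6]=+15.000 → step 7: x=-0.049, v=-0.163, θ₁=0.208, ω₁=0.767, θ₂=0.126, ω₂=-0.038
apply F[7]=+15.000 → step 8: x=-0.051, v=-0.022, θ₁=0.221, ω₁=0.596, θ₂=0.125, ω₂=-0.076
apply F[8]=+15.000 → step 9: x=-0.050, v=0.118, θ₁=0.232, ω₁=0.438, θ₂=0.123, ω₂=-0.120
apply F[9]=+15.000 → step 10: x=-0.046, v=0.257, θ₁=0.239, ω₁=0.290, θ₂=0.120, ω₂=-0.169
apply F[10]=+15.000 → step 11: x=-0.040, v=0.394, θ₁=0.243, ω₁=0.151, θ₂=0.116, ω₂=-0.223
apply F[11]=+15.000 → step 12: x=-0.031, v=0.532, θ₁=0.245, ω₁=0.015, θ₂=0.111, ω₂=-0.280
apply F[12]=+15.000 → step 13: x=-0.019, v=0.669, θ₁=0.244, ω₁=-0.118, θ₂=0.105, ω₂=-0.339
apply F[13]=+15.000 → step 14: x=-0.004, v=0.807, θ₁=0.240, ω₁=-0.253, θ₂=0.097, ω₂=-0.399
apply F[14]=+15.000 → step 15: x=0.014, v=0.946, θ₁=0.234, ω₁=-0.390, θ₂=0.089, ω₂=-0.461
apply F[15]=+15.000 → step 16: x=0.034, v=1.086, θ₁=0.225, ω₁=-0.534, θ₂=0.079, ω₂=-0.523
apply F[16]=+15.000 → step 17: x=0.057, v=1.227, θ₁=0.212, ω₁=-0.687, θ₂=0.068, ω₂=-0.584
apply F[17]=+15.000 → step 18: x=0.083, v=1.371, θ₁=0.197, ω₁=-0.852, θ₂=0.056, ω₂=-0.643
apply F[18]=+15.000 → step 19: x=0.112, v=1.517, θ₁=0.178, ω₁=-1.033, θ₂=0.042, ω₂=-0.699
Max |angle| over trajectory = 0.245 rad; bound = 0.334 → within bound.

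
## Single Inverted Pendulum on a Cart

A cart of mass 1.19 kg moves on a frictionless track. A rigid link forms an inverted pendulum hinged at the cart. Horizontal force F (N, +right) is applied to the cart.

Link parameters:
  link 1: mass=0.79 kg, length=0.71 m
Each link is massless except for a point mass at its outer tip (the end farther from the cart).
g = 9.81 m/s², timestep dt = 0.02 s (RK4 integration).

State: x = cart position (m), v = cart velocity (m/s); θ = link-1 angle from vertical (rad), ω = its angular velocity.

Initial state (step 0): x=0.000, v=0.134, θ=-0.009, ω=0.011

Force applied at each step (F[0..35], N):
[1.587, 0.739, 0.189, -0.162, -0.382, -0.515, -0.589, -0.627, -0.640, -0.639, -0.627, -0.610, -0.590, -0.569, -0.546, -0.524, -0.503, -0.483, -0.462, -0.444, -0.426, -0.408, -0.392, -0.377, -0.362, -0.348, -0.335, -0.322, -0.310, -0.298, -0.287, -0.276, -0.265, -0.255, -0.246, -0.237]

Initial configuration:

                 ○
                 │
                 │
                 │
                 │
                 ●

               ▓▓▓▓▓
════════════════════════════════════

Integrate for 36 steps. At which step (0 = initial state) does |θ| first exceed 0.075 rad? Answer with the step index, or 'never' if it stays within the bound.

Answer: never

Derivation:
apply F[0]=+1.587 → step 1: x=0.003, v=0.162, θ=-0.009, ω=-0.031
apply F[1]=+0.739 → step 2: x=0.006, v=0.176, θ=-0.010, ω=-0.053
apply F[2]=+0.189 → step 3: x=0.010, v=0.180, θ=-0.011, ω=-0.062
apply F[3]=-0.162 → step 4: x=0.013, v=0.179, θ=-0.012, ω=-0.064
apply F[4]=-0.382 → step 5: x=0.017, v=0.174, θ=-0.014, ω=-0.060
apply F[5]=-0.515 → step 6: x=0.020, v=0.167, θ=-0.015, ω=-0.055
apply F[6]=-0.589 → step 7: x=0.024, v=0.159, θ=-0.016, ω=-0.048
apply F[7]=-0.627 → step 8: x=0.027, v=0.151, θ=-0.017, ω=-0.041
apply F[8]=-0.640 → step 9: x=0.030, v=0.143, θ=-0.017, ω=-0.033
apply F[9]=-0.639 → step 10: x=0.032, v=0.134, θ=-0.018, ω=-0.026
apply F[10]=-0.627 → step 11: x=0.035, v=0.126, θ=-0.019, ω=-0.020
apply F[11]=-0.610 → step 12: x=0.038, v=0.118, θ=-0.019, ω=-0.014
apply F[12]=-0.590 → step 13: x=0.040, v=0.111, θ=-0.019, ω=-0.009
apply F[13]=-0.569 → step 14: x=0.042, v=0.104, θ=-0.019, ω=-0.004
apply F[14]=-0.546 → step 15: x=0.044, v=0.097, θ=-0.019, ω=-0.000
apply F[15]=-0.524 → step 16: x=0.046, v=0.091, θ=-0.019, ω=0.003
apply F[16]=-0.503 → step 17: x=0.048, v=0.085, θ=-0.019, ω=0.006
apply F[17]=-0.483 → step 18: x=0.049, v=0.079, θ=-0.019, ω=0.009
apply F[18]=-0.462 → step 19: x=0.051, v=0.074, θ=-0.019, ω=0.011
apply F[19]=-0.444 → step 20: x=0.052, v=0.069, θ=-0.019, ω=0.013
apply F[20]=-0.426 → step 21: x=0.054, v=0.064, θ=-0.018, ω=0.015
apply F[21]=-0.408 → step 22: x=0.055, v=0.059, θ=-0.018, ω=0.016
apply F[22]=-0.392 → step 23: x=0.056, v=0.055, θ=-0.018, ω=0.017
apply F[23]=-0.377 → step 24: x=0.057, v=0.051, θ=-0.017, ω=0.018
apply F[24]=-0.362 → step 25: x=0.058, v=0.047, θ=-0.017, ω=0.019
apply F[25]=-0.348 → step 26: x=0.059, v=0.044, θ=-0.017, ω=0.019
apply F[26]=-0.335 → step 27: x=0.060, v=0.040, θ=-0.016, ω=0.020
apply F[27]=-0.322 → step 28: x=0.060, v=0.037, θ=-0.016, ω=0.020
apply F[28]=-0.310 → step 29: x=0.061, v=0.034, θ=-0.015, ω=0.020
apply F[29]=-0.298 → step 30: x=0.062, v=0.031, θ=-0.015, ω=0.020
apply F[30]=-0.287 → step 31: x=0.062, v=0.028, θ=-0.015, ω=0.020
apply F[31]=-0.276 → step 32: x=0.063, v=0.025, θ=-0.014, ω=0.020
apply F[32]=-0.265 → step 33: x=0.063, v=0.022, θ=-0.014, ω=0.020
apply F[33]=-0.255 → step 34: x=0.064, v=0.020, θ=-0.013, ω=0.020
apply F[34]=-0.246 → step 35: x=0.064, v=0.017, θ=-0.013, ω=0.020
apply F[35]=-0.237 → step 36: x=0.065, v=0.015, θ=-0.012, ω=0.020
max |θ| = 0.019 ≤ 0.075 over all 37 states.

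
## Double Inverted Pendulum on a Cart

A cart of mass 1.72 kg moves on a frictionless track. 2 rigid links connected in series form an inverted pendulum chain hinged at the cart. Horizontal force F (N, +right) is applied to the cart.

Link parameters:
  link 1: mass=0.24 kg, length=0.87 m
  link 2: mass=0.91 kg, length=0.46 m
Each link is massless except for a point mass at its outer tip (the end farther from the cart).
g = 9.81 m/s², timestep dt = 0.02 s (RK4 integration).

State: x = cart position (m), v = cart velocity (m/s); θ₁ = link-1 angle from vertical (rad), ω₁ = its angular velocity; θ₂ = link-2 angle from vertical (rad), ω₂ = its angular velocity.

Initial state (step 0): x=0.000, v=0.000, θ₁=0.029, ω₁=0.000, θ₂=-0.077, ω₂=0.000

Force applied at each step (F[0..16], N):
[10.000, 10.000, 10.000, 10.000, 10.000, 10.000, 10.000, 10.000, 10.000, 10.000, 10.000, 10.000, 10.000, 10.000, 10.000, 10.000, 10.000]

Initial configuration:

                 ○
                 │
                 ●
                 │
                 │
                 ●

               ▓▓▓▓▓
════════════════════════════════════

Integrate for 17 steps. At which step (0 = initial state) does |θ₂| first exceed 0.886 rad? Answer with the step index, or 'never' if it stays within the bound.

apply F[0]=+10.000 → step 1: x=0.001, v=0.113, θ₁=0.029, ω₁=-0.035, θ₂=-0.079, ω₂=-0.212
apply F[1]=+10.000 → step 2: x=0.005, v=0.225, θ₁=0.028, ω₁=-0.068, θ₂=-0.086, ω₂=-0.429
apply F[2]=+10.000 → step 3: x=0.010, v=0.338, θ₁=0.026, ω₁=-0.097, θ₂=-0.096, ω₂=-0.657
apply F[3]=+10.000 → step 4: x=0.018, v=0.451, θ₁=0.024, ω₁=-0.121, θ₂=-0.112, ω₂=-0.902
apply F[4]=+10.000 → step 5: x=0.028, v=0.565, θ₁=0.021, ω₁=-0.138, θ₂=-0.133, ω₂=-1.166
apply F[5]=+10.000 → step 6: x=0.041, v=0.679, θ₁=0.018, ω₁=-0.148, θ₂=-0.159, ω₂=-1.454
apply F[6]=+10.000 → step 7: x=0.055, v=0.794, θ₁=0.015, ω₁=-0.152, θ₂=-0.191, ω₂=-1.766
apply F[7]=+10.000 → step 8: x=0.072, v=0.909, θ₁=0.012, ω₁=-0.152, θ₂=-0.229, ω₂=-2.098
apply F[8]=+10.000 → step 9: x=0.092, v=1.024, θ₁=0.009, ω₁=-0.154, θ₂=-0.275, ω₂=-2.443
apply F[9]=+10.000 → step 10: x=0.113, v=1.140, θ₁=0.006, ω₁=-0.164, θ₂=-0.327, ω₂=-2.792
apply F[10]=+10.000 → step 11: x=0.137, v=1.256, θ₁=0.003, ω₁=-0.189, θ₂=-0.387, ω₂=-3.132
apply F[11]=+10.000 → step 12: x=0.164, v=1.372, θ₁=-0.002, ω₁=-0.237, θ₂=-0.452, ω₂=-3.453
apply F[12]=+10.000 → step 13: x=0.192, v=1.488, θ₁=-0.007, ω₁=-0.314, θ₂=-0.524, ω₂=-3.747
apply F[13]=+10.000 → step 14: x=0.223, v=1.605, θ₁=-0.014, ω₁=-0.422, θ₂=-0.602, ω₂=-4.012
apply F[14]=+10.000 → step 15: x=0.256, v=1.722, θ₁=-0.024, ω₁=-0.564, θ₂=-0.685, ω₂=-4.248
apply F[15]=+10.000 → step 16: x=0.292, v=1.839, θ₁=-0.037, ω₁=-0.740, θ₂=-0.772, ω₂=-4.455
apply F[16]=+10.000 → step 17: x=0.330, v=1.956, θ₁=-0.054, ω₁=-0.952, θ₂=-0.863, ω₂=-4.635
max |θ₂| = 0.863 ≤ 0.886 over all 18 states.

Answer: never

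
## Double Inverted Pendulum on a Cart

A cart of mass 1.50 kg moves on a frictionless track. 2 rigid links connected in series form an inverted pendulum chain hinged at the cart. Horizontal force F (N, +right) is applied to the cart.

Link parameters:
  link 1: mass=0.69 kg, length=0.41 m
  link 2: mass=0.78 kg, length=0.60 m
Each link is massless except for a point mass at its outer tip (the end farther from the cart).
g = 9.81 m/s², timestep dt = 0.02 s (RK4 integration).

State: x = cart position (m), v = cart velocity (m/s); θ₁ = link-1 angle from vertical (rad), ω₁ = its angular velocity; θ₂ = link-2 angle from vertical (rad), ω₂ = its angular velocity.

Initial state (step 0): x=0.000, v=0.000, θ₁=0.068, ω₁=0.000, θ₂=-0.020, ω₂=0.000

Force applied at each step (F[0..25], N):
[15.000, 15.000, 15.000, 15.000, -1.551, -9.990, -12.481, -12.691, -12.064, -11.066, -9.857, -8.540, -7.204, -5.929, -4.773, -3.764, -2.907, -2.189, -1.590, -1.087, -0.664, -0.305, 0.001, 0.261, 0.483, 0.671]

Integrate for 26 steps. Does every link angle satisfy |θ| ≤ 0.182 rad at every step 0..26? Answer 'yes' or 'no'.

Answer: yes

Derivation:
apply F[0]=+15.000 → step 1: x=0.002, v=0.187, θ₁=0.064, ω₁=-0.373, θ₂=-0.021, ω₂=-0.064
apply F[1]=+15.000 → step 2: x=0.007, v=0.375, θ₁=0.053, ω₁=-0.758, θ₂=-0.023, ω₂=-0.122
apply F[2]=+15.000 → step 3: x=0.017, v=0.566, θ₁=0.034, ω₁=-1.167, θ₂=-0.025, ω₂=-0.169
apply F[3]=+15.000 → step 4: x=0.030, v=0.763, θ₁=0.006, ω₁=-1.611, θ₂=-0.029, ω₂=-0.200
apply F[4]=-1.551 → step 5: x=0.045, v=0.744, θ₁=-0.026, ω₁=-1.559, θ₂=-0.033, ω₂=-0.214
apply F[5]=-9.990 → step 6: x=0.059, v=0.618, θ₁=-0.054, ω₁=-1.274, θ₂=-0.038, ω₂=-0.210
apply F[6]=-12.481 → step 7: x=0.070, v=0.464, θ₁=-0.076, ω₁=-0.945, θ₂=-0.042, ω₂=-0.192
apply F[7]=-12.691 → step 8: x=0.077, v=0.311, θ₁=-0.092, ω₁=-0.637, θ₂=-0.045, ω₂=-0.163
apply F[8]=-12.064 → step 9: x=0.082, v=0.170, θ₁=-0.102, ω₁=-0.369, θ₂=-0.048, ω₂=-0.126
apply F[9]=-11.066 → step 10: x=0.084, v=0.044, θ₁=-0.107, ω₁=-0.144, θ₂=-0.050, ω₂=-0.085
apply F[10]=-9.857 → step 11: x=0.084, v=-0.066, θ₁=-0.108, ω₁=0.038, θ₂=-0.052, ω₂=-0.044
apply F[11]=-8.540 → step 12: x=0.082, v=-0.159, θ₁=-0.106, ω₁=0.180, θ₂=-0.052, ω₂=-0.004
apply F[12]=-7.204 → step 13: x=0.078, v=-0.234, θ₁=-0.101, ω₁=0.285, θ₂=-0.052, ω₂=0.033
apply F[13]=-5.929 → step 14: x=0.073, v=-0.294, θ₁=-0.095, ω₁=0.358, θ₂=-0.051, ω₂=0.066
apply F[14]=-4.773 → step 15: x=0.066, v=-0.340, θ₁=-0.087, ω₁=0.404, θ₂=-0.049, ω₂=0.095
apply F[15]=-3.764 → step 16: x=0.059, v=-0.374, θ₁=-0.079, ω₁=0.428, θ₂=-0.047, ω₂=0.120
apply F[16]=-2.907 → step 17: x=0.051, v=-0.399, θ₁=-0.070, ω₁=0.437, θ₂=-0.044, ω₂=0.140
apply F[17]=-2.189 → step 18: x=0.043, v=-0.415, θ₁=-0.061, ω₁=0.433, θ₂=-0.041, ω₂=0.156
apply F[18]=-1.590 → step 19: x=0.035, v=-0.426, θ₁=-0.053, ω₁=0.422, θ₂=-0.038, ω₂=0.168
apply F[19]=-1.087 → step 20: x=0.026, v=-0.431, θ₁=-0.045, ω₁=0.405, θ₂=-0.035, ω₂=0.176
apply F[20]=-0.664 → step 21: x=0.018, v=-0.432, θ₁=-0.037, ω₁=0.383, θ₂=-0.031, ω₂=0.182
apply F[21]=-0.305 → step 22: x=0.009, v=-0.430, θ₁=-0.029, ω₁=0.360, θ₂=-0.027, ω₂=0.184
apply F[22]=+0.001 → step 23: x=0.001, v=-0.425, θ₁=-0.022, ω₁=0.335, θ₂=-0.024, ω₂=0.184
apply F[23]=+0.261 → step 24: x=-0.008, v=-0.418, θ₁=-0.016, ω₁=0.310, θ₂=-0.020, ω₂=0.183
apply F[24]=+0.483 → step 25: x=-0.016, v=-0.409, θ₁=-0.010, ω₁=0.285, θ₂=-0.016, ω₂=0.179
apply F[25]=+0.671 → step 26: x=-0.024, v=-0.398, θ₁=-0.005, ω₁=0.260, θ₂=-0.013, ω₂=0.174
Max |angle| over trajectory = 0.108 rad; bound = 0.182 → within bound.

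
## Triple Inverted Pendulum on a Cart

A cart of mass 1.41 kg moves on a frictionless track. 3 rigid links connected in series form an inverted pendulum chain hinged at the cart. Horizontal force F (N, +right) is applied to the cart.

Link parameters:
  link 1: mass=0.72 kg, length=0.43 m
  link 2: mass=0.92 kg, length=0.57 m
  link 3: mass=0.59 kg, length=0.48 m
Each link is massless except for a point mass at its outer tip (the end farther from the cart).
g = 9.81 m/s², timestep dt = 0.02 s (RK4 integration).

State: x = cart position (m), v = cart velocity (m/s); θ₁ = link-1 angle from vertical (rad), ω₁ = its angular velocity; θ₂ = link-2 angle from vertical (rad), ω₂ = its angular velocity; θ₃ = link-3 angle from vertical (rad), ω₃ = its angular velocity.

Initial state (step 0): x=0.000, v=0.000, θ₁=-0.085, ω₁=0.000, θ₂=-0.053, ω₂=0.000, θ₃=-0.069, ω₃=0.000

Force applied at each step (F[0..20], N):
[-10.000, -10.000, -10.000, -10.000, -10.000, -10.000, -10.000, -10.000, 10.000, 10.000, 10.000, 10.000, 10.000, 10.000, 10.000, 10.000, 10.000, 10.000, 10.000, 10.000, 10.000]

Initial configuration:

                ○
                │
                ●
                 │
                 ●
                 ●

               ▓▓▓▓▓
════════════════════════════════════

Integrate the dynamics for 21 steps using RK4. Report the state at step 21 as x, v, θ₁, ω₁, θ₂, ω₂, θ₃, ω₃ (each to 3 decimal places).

Answer: x=-0.182, v=0.216, θ₁=0.757, ω₁=3.421, θ₂=-0.371, ω₂=-2.640, θ₃=-0.126, ω₃=-0.180

Derivation:
apply F[0]=-10.000 → step 1: x=-0.001, v=-0.115, θ₁=-0.083, ω₁=0.196, θ₂=-0.053, ω₂=0.039, θ₃=-0.069, ω₃=-0.011
apply F[1]=-10.000 → step 2: x=-0.005, v=-0.231, θ₁=-0.077, ω₁=0.400, θ₂=-0.051, ω₂=0.074, θ₃=-0.069, ω₃=-0.023
apply F[2]=-10.000 → step 3: x=-0.010, v=-0.349, θ₁=-0.067, ω₁=0.621, θ₂=-0.050, ω₂=0.102, θ₃=-0.070, ω₃=-0.036
apply F[3]=-10.000 → step 4: x=-0.019, v=-0.472, θ₁=-0.052, ω₁=0.868, θ₂=-0.047, ω₂=0.119, θ₃=-0.071, ω₃=-0.051
apply F[4]=-10.000 → step 5: x=-0.029, v=-0.601, θ₁=-0.032, ω₁=1.152, θ₂=-0.045, ω₂=0.121, θ₃=-0.072, ω₃=-0.068
apply F[5]=-10.000 → step 6: x=-0.043, v=-0.737, θ₁=-0.006, ω₁=1.481, θ₂=-0.043, ω₂=0.103, θ₃=-0.074, ω₃=-0.086
apply F[6]=-10.000 → step 7: x=-0.059, v=-0.882, θ₁=0.028, ω₁=1.865, θ₂=-0.041, ω₂=0.061, θ₃=-0.076, ω₃=-0.105
apply F[7]=-10.000 → step 8: x=-0.078, v=-1.035, θ₁=0.069, ω₁=2.305, θ₂=-0.040, ω₂=-0.004, θ₃=-0.078, ω₃=-0.123
apply F[8]=+10.000 → step 9: x=-0.098, v=-0.916, θ₁=0.114, ω₁=2.172, θ₂=-0.042, ω₂=-0.110, θ₃=-0.081, ω₃=-0.144
apply F[9]=+10.000 → step 10: x=-0.115, v=-0.808, θ₁=0.157, ω₁=2.119, θ₂=-0.045, ω₂=-0.256, θ₃=-0.084, ω₃=-0.164
apply F[10]=+10.000 → step 11: x=-0.130, v=-0.709, θ₁=0.199, ω₁=2.138, θ₂=-0.052, ω₂=-0.438, θ₃=-0.087, ω₃=-0.183
apply F[11]=+10.000 → step 12: x=-0.143, v=-0.618, θ₁=0.243, ω₁=2.215, θ₂=-0.063, ω₂=-0.650, θ₃=-0.091, ω₃=-0.198
apply F[12]=+10.000 → step 13: x=-0.155, v=-0.531, θ₁=0.288, ω₁=2.337, θ₂=-0.078, ω₂=-0.884, θ₃=-0.095, ω₃=-0.208
apply F[13]=+10.000 → step 14: x=-0.164, v=-0.446, θ₁=0.336, ω₁=2.488, θ₂=-0.098, ω₂=-1.131, θ₃=-0.099, ω₃=-0.211
apply F[14]=+10.000 → step 15: x=-0.172, v=-0.361, θ₁=0.388, ω₁=2.652, θ₂=-0.123, ω₂=-1.383, θ₃=-0.103, ω₃=-0.209
apply F[15]=+10.000 → step 16: x=-0.179, v=-0.274, θ₁=0.442, ω₁=2.815, θ₂=-0.154, ω₂=-1.630, θ₃=-0.107, ω₃=-0.202
apply F[16]=+10.000 → step 17: x=-0.183, v=-0.183, θ₁=0.500, ω₁=2.968, θ₂=-0.189, ω₂=-1.865, θ₃=-0.111, ω₃=-0.192
apply F[17]=+10.000 → step 18: x=-0.186, v=-0.089, θ₁=0.561, ω₁=3.105, θ₂=-0.228, ω₂=-2.084, θ₃=-0.115, ω₃=-0.183
apply F[18]=+10.000 → step 19: x=-0.187, v=0.010, θ₁=0.624, ω₁=3.225, θ₂=-0.272, ω₂=-2.286, θ₃=-0.119, ω₃=-0.176
apply F[19]=+10.000 → step 20: x=-0.186, v=0.111, θ₁=0.690, ω₁=3.329, θ₂=-0.319, ω₂=-2.471, θ₃=-0.122, ω₃=-0.174
apply F[20]=+10.000 → step 21: x=-0.182, v=0.216, θ₁=0.757, ω₁=3.421, θ₂=-0.371, ω₂=-2.640, θ₃=-0.126, ω₃=-0.180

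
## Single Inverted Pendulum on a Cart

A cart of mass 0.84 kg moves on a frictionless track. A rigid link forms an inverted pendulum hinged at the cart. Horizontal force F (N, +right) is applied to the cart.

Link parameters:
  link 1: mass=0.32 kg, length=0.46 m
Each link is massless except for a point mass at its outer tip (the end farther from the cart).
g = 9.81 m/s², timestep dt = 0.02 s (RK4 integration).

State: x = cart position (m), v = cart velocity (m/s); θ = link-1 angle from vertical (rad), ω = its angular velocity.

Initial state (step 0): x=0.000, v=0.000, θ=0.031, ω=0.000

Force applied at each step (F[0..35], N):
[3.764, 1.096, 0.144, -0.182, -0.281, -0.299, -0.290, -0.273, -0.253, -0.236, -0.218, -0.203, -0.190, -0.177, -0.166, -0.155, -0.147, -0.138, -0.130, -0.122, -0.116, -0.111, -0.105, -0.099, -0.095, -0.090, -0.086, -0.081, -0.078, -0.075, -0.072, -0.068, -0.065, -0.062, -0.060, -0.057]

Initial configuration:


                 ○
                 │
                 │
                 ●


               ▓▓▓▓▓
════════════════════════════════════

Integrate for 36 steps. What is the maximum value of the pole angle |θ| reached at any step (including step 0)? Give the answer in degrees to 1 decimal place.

Answer: 1.8°

Derivation:
apply F[0]=+3.764 → step 1: x=0.001, v=0.087, θ=0.029, ω=-0.177
apply F[1]=+1.096 → step 2: x=0.003, v=0.111, θ=0.025, ω=-0.217
apply F[2]=+0.144 → step 3: x=0.005, v=0.113, θ=0.021, ω=-0.211
apply F[3]=-0.182 → step 4: x=0.007, v=0.107, θ=0.017, ω=-0.191
apply F[4]=-0.281 → step 5: x=0.009, v=0.100, θ=0.013, ω=-0.167
apply F[5]=-0.299 → step 6: x=0.011, v=0.091, θ=0.010, ω=-0.145
apply F[6]=-0.290 → step 7: x=0.013, v=0.084, θ=0.008, ω=-0.124
apply F[7]=-0.273 → step 8: x=0.015, v=0.077, θ=0.005, ω=-0.107
apply F[8]=-0.253 → step 9: x=0.016, v=0.071, θ=0.003, ω=-0.091
apply F[9]=-0.236 → step 10: x=0.017, v=0.065, θ=0.002, ω=-0.077
apply F[10]=-0.218 → step 11: x=0.019, v=0.060, θ=0.000, ω=-0.065
apply F[11]=-0.203 → step 12: x=0.020, v=0.055, θ=-0.001, ω=-0.055
apply F[12]=-0.190 → step 13: x=0.021, v=0.050, θ=-0.002, ω=-0.046
apply F[13]=-0.177 → step 14: x=0.022, v=0.046, θ=-0.003, ω=-0.038
apply F[14]=-0.166 → step 15: x=0.023, v=0.043, θ=-0.004, ω=-0.032
apply F[15]=-0.155 → step 16: x=0.024, v=0.039, θ=-0.004, ω=-0.026
apply F[16]=-0.147 → step 17: x=0.024, v=0.036, θ=-0.005, ω=-0.021
apply F[17]=-0.138 → step 18: x=0.025, v=0.033, θ=-0.005, ω=-0.016
apply F[18]=-0.130 → step 19: x=0.026, v=0.030, θ=-0.005, ω=-0.013
apply F[19]=-0.122 → step 20: x=0.026, v=0.028, θ=-0.005, ω=-0.010
apply F[20]=-0.116 → step 21: x=0.027, v=0.025, θ=-0.006, ω=-0.007
apply F[21]=-0.111 → step 22: x=0.027, v=0.023, θ=-0.006, ω=-0.004
apply F[22]=-0.105 → step 23: x=0.028, v=0.021, θ=-0.006, ω=-0.002
apply F[23]=-0.099 → step 24: x=0.028, v=0.019, θ=-0.006, ω=-0.001
apply F[24]=-0.095 → step 25: x=0.028, v=0.017, θ=-0.006, ω=0.001
apply F[25]=-0.090 → step 26: x=0.029, v=0.016, θ=-0.006, ω=0.002
apply F[26]=-0.086 → step 27: x=0.029, v=0.014, θ=-0.006, ω=0.003
apply F[27]=-0.081 → step 28: x=0.029, v=0.013, θ=-0.006, ω=0.004
apply F[28]=-0.078 → step 29: x=0.030, v=0.011, θ=-0.006, ω=0.005
apply F[29]=-0.075 → step 30: x=0.030, v=0.010, θ=-0.005, ω=0.005
apply F[30]=-0.072 → step 31: x=0.030, v=0.009, θ=-0.005, ω=0.006
apply F[31]=-0.068 → step 32: x=0.030, v=0.007, θ=-0.005, ω=0.006
apply F[32]=-0.065 → step 33: x=0.030, v=0.006, θ=-0.005, ω=0.006
apply F[33]=-0.062 → step 34: x=0.030, v=0.005, θ=-0.005, ω=0.007
apply F[34]=-0.060 → step 35: x=0.031, v=0.004, θ=-0.005, ω=0.007
apply F[35]=-0.057 → step 36: x=0.031, v=0.003, θ=-0.005, ω=0.007
Max |angle| over trajectory = 0.031 rad = 1.8°.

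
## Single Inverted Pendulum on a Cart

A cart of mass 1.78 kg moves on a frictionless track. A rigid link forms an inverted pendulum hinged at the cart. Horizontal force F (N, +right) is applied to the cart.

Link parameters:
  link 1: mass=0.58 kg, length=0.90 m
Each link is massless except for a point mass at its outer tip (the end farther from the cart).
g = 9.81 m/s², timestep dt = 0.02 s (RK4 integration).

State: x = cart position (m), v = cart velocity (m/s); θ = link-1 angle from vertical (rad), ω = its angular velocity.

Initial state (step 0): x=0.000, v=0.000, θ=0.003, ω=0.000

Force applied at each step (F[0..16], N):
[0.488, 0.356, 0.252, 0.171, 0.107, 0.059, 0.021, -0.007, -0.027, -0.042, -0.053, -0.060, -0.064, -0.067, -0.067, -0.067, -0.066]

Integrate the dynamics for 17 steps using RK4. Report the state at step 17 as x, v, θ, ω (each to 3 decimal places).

apply F[0]=+0.488 → step 1: x=0.000, v=0.005, θ=0.003, ω=-0.005
apply F[1]=+0.356 → step 2: x=0.000, v=0.009, θ=0.003, ω=-0.009
apply F[2]=+0.252 → step 3: x=0.000, v=0.012, θ=0.003, ω=-0.011
apply F[3]=+0.171 → step 4: x=0.001, v=0.014, θ=0.002, ω=-0.013
apply F[4]=+0.107 → step 5: x=0.001, v=0.015, θ=0.002, ω=-0.013
apply F[5]=+0.059 → step 6: x=0.001, v=0.015, θ=0.002, ω=-0.013
apply F[6]=+0.021 → step 7: x=0.002, v=0.015, θ=0.002, ω=-0.013
apply F[7]=-0.007 → step 8: x=0.002, v=0.015, θ=0.001, ω=-0.013
apply F[8]=-0.027 → step 9: x=0.002, v=0.015, θ=0.001, ω=-0.012
apply F[9]=-0.042 → step 10: x=0.002, v=0.014, θ=0.001, ω=-0.011
apply F[10]=-0.053 → step 11: x=0.003, v=0.014, θ=0.001, ω=-0.010
apply F[11]=-0.060 → step 12: x=0.003, v=0.013, θ=0.000, ω=-0.009
apply F[12]=-0.064 → step 13: x=0.003, v=0.012, θ=0.000, ω=-0.009
apply F[13]=-0.067 → step 14: x=0.003, v=0.011, θ=0.000, ω=-0.008
apply F[14]=-0.067 → step 15: x=0.004, v=0.011, θ=-0.000, ω=-0.007
apply F[15]=-0.067 → step 16: x=0.004, v=0.010, θ=-0.000, ω=-0.006
apply F[16]=-0.066 → step 17: x=0.004, v=0.009, θ=-0.000, ω=-0.005

Answer: x=0.004, v=0.009, θ=-0.000, ω=-0.005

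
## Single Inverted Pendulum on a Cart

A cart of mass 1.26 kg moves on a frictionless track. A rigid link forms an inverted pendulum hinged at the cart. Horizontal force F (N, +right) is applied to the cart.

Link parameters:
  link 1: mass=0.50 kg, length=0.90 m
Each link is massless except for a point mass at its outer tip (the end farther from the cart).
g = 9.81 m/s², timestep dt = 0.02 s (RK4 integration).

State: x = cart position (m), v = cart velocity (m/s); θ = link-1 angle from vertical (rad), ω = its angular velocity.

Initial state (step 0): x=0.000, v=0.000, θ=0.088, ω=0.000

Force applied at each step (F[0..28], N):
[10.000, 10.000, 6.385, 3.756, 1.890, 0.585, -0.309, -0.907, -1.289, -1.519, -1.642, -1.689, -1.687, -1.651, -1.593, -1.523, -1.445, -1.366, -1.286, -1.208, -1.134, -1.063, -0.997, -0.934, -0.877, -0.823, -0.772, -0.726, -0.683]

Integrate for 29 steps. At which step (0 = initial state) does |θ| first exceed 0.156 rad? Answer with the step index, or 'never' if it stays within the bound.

Answer: never

Derivation:
apply F[0]=+10.000 → step 1: x=0.002, v=0.151, θ=0.087, ω=-0.149
apply F[1]=+10.000 → step 2: x=0.006, v=0.303, θ=0.082, ω=-0.298
apply F[2]=+6.385 → step 3: x=0.013, v=0.398, θ=0.075, ω=-0.386
apply F[3]=+3.756 → step 4: x=0.022, v=0.452, θ=0.067, ω=-0.431
apply F[4]=+1.890 → step 5: x=0.031, v=0.478, θ=0.058, ω=-0.445
apply F[5]=+0.585 → step 6: x=0.040, v=0.483, θ=0.049, ω=-0.439
apply F[6]=-0.309 → step 7: x=0.050, v=0.474, θ=0.041, ω=-0.420
apply F[7]=-0.907 → step 8: x=0.059, v=0.457, θ=0.033, ω=-0.393
apply F[8]=-1.289 → step 9: x=0.068, v=0.435, θ=0.025, ω=-0.361
apply F[9]=-1.519 → step 10: x=0.077, v=0.409, θ=0.018, ω=-0.328
apply F[10]=-1.642 → step 11: x=0.085, v=0.382, θ=0.012, ω=-0.295
apply F[11]=-1.689 → step 12: x=0.092, v=0.354, θ=0.007, ω=-0.262
apply F[12]=-1.687 → step 13: x=0.099, v=0.327, θ=0.002, ω=-0.231
apply F[13]=-1.651 → step 14: x=0.105, v=0.301, θ=-0.003, ω=-0.202
apply F[14]=-1.593 → step 15: x=0.111, v=0.276, θ=-0.007, ω=-0.175
apply F[15]=-1.523 → step 16: x=0.116, v=0.252, θ=-0.010, ω=-0.151
apply F[16]=-1.445 → step 17: x=0.121, v=0.230, θ=-0.013, ω=-0.129
apply F[17]=-1.366 → step 18: x=0.125, v=0.210, θ=-0.015, ω=-0.109
apply F[18]=-1.286 → step 19: x=0.129, v=0.190, θ=-0.017, ω=-0.091
apply F[19]=-1.208 → step 20: x=0.133, v=0.173, θ=-0.019, ω=-0.075
apply F[20]=-1.134 → step 21: x=0.136, v=0.156, θ=-0.020, ω=-0.061
apply F[21]=-1.063 → step 22: x=0.139, v=0.141, θ=-0.021, ω=-0.049
apply F[22]=-0.997 → step 23: x=0.142, v=0.127, θ=-0.022, ω=-0.038
apply F[23]=-0.934 → step 24: x=0.144, v=0.114, θ=-0.023, ω=-0.028
apply F[24]=-0.877 → step 25: x=0.146, v=0.102, θ=-0.023, ω=-0.020
apply F[25]=-0.823 → step 26: x=0.148, v=0.090, θ=-0.023, ω=-0.012
apply F[26]=-0.772 → step 27: x=0.150, v=0.080, θ=-0.024, ω=-0.006
apply F[27]=-0.726 → step 28: x=0.152, v=0.070, θ=-0.024, ω=-0.000
apply F[28]=-0.683 → step 29: x=0.153, v=0.061, θ=-0.024, ω=0.005
max |θ| = 0.088 ≤ 0.156 over all 30 states.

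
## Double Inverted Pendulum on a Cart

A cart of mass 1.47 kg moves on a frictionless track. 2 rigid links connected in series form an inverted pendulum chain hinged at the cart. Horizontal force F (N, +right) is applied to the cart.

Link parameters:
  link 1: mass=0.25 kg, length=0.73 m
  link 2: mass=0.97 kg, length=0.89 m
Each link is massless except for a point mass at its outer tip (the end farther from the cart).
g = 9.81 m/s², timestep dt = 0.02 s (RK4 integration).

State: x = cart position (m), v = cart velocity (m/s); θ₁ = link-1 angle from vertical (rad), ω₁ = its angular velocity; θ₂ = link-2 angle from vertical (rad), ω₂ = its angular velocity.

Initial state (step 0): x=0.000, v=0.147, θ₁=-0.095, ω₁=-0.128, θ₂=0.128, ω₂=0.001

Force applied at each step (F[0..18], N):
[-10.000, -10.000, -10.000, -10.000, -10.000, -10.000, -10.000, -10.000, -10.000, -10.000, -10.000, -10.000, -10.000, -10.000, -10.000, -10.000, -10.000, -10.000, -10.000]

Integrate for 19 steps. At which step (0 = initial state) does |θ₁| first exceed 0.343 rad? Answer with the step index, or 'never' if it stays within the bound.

apply F[0]=-10.000 → step 1: x=0.002, v=0.025, θ₁=-0.098, ω₁=-0.187, θ₂=0.130, ω₂=0.213
apply F[1]=-10.000 → step 2: x=0.001, v=-0.097, θ₁=-0.103, ω₁=-0.251, θ₂=0.137, ω₂=0.428
apply F[2]=-10.000 → step 3: x=-0.002, v=-0.219, θ₁=-0.108, ω₁=-0.319, θ₂=0.147, ω₂=0.649
apply F[3]=-10.000 → step 4: x=-0.008, v=-0.340, θ₁=-0.115, ω₁=-0.392, θ₂=0.163, ω₂=0.875
apply F[4]=-10.000 → step 5: x=-0.016, v=-0.462, θ₁=-0.124, ω₁=-0.467, θ₂=0.182, ω₂=1.105
apply F[5]=-10.000 → step 6: x=-0.026, v=-0.584, θ₁=-0.134, ω₁=-0.541, θ₂=0.207, ω₂=1.338
apply F[6]=-10.000 → step 7: x=-0.039, v=-0.706, θ₁=-0.145, ω₁=-0.609, θ₂=0.236, ω₂=1.571
apply F[7]=-10.000 → step 8: x=-0.054, v=-0.829, θ₁=-0.158, ω₁=-0.665, θ₂=0.270, ω₂=1.799
apply F[8]=-10.000 → step 9: x=-0.072, v=-0.952, θ₁=-0.172, ω₁=-0.704, θ₂=0.308, ω₂=2.020
apply F[9]=-10.000 → step 10: x=-0.093, v=-1.077, θ₁=-0.186, ω₁=-0.720, θ₂=0.350, ω₂=2.231
apply F[10]=-10.000 → step 11: x=-0.115, v=-1.202, θ₁=-0.201, ω₁=-0.711, θ₂=0.397, ω₂=2.431
apply F[11]=-10.000 → step 12: x=-0.141, v=-1.328, θ₁=-0.214, ω₁=-0.673, θ₂=0.447, ω₂=2.621
apply F[12]=-10.000 → step 13: x=-0.168, v=-1.454, θ₁=-0.227, ω₁=-0.605, θ₂=0.502, ω₂=2.802
apply F[13]=-10.000 → step 14: x=-0.199, v=-1.582, θ₁=-0.238, ω₁=-0.507, θ₂=0.559, ω₂=2.975
apply F[14]=-10.000 → step 15: x=-0.232, v=-1.710, θ₁=-0.247, ω₁=-0.377, θ₂=0.621, ω₂=3.143
apply F[15]=-10.000 → step 16: x=-0.267, v=-1.838, θ₁=-0.253, ω₁=-0.214, θ₂=0.685, ω₂=3.307
apply F[16]=-10.000 → step 17: x=-0.305, v=-1.966, θ₁=-0.256, ω₁=-0.015, θ₂=0.753, ω₂=3.469
apply F[17]=-10.000 → step 18: x=-0.346, v=-2.095, θ₁=-0.254, ω₁=0.220, θ₂=0.824, ω₂=3.630
apply F[18]=-10.000 → step 19: x=-0.389, v=-2.225, θ₁=-0.247, ω₁=0.496, θ₂=0.898, ω₂=3.790
max |θ₁| = 0.256 ≤ 0.343 over all 20 states.

Answer: never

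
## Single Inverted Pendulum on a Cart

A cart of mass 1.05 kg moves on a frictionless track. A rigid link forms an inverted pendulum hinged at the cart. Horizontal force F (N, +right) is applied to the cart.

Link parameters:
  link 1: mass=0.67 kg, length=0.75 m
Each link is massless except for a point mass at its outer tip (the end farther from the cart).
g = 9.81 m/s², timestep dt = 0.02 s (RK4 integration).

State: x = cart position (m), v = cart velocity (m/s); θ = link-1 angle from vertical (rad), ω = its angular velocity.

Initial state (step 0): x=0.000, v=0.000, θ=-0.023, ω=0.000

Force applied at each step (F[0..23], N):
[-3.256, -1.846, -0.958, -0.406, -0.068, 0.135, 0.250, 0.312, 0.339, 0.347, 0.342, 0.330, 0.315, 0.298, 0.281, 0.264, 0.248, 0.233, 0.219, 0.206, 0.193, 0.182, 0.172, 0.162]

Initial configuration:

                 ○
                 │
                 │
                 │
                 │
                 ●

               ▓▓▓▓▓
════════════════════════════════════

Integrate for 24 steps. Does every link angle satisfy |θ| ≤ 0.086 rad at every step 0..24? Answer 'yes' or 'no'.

Answer: yes

Derivation:
apply F[0]=-3.256 → step 1: x=-0.001, v=-0.059, θ=-0.022, ω=0.073
apply F[1]=-1.846 → step 2: x=-0.002, v=-0.092, θ=-0.020, ω=0.111
apply F[2]=-0.958 → step 3: x=-0.004, v=-0.107, θ=-0.018, ω=0.127
apply F[3]=-0.406 → step 4: x=-0.006, v=-0.113, θ=-0.016, ω=0.130
apply F[4]=-0.068 → step 5: x=-0.009, v=-0.113, θ=-0.013, ω=0.125
apply F[5]=+0.135 → step 6: x=-0.011, v=-0.109, θ=-0.011, ω=0.117
apply F[6]=+0.250 → step 7: x=-0.013, v=-0.103, θ=-0.008, ω=0.107
apply F[7]=+0.312 → step 8: x=-0.015, v=-0.096, θ=-0.006, ω=0.096
apply F[8]=+0.339 → step 9: x=-0.017, v=-0.089, θ=-0.004, ω=0.085
apply F[9]=+0.347 → step 10: x=-0.018, v=-0.082, θ=-0.003, ω=0.074
apply F[10]=+0.342 → step 11: x=-0.020, v=-0.075, θ=-0.002, ω=0.065
apply F[11]=+0.330 → step 12: x=-0.021, v=-0.068, θ=-0.000, ω=0.056
apply F[12]=+0.315 → step 13: x=-0.023, v=-0.062, θ=0.001, ω=0.048
apply F[13]=+0.298 → step 14: x=-0.024, v=-0.057, θ=0.002, ω=0.041
apply F[14]=+0.281 → step 15: x=-0.025, v=-0.052, θ=0.002, ω=0.035
apply F[15]=+0.264 → step 16: x=-0.026, v=-0.047, θ=0.003, ω=0.029
apply F[16]=+0.248 → step 17: x=-0.027, v=-0.043, θ=0.004, ω=0.024
apply F[17]=+0.233 → step 18: x=-0.028, v=-0.039, θ=0.004, ω=0.020
apply F[18]=+0.219 → step 19: x=-0.028, v=-0.035, θ=0.004, ω=0.016
apply F[19]=+0.206 → step 20: x=-0.029, v=-0.032, θ=0.005, ω=0.013
apply F[20]=+0.193 → step 21: x=-0.030, v=-0.029, θ=0.005, ω=0.010
apply F[21]=+0.182 → step 22: x=-0.030, v=-0.026, θ=0.005, ω=0.007
apply F[22]=+0.172 → step 23: x=-0.031, v=-0.023, θ=0.005, ω=0.005
apply F[23]=+0.162 → step 24: x=-0.031, v=-0.021, θ=0.005, ω=0.003
Max |angle| over trajectory = 0.023 rad; bound = 0.086 → within bound.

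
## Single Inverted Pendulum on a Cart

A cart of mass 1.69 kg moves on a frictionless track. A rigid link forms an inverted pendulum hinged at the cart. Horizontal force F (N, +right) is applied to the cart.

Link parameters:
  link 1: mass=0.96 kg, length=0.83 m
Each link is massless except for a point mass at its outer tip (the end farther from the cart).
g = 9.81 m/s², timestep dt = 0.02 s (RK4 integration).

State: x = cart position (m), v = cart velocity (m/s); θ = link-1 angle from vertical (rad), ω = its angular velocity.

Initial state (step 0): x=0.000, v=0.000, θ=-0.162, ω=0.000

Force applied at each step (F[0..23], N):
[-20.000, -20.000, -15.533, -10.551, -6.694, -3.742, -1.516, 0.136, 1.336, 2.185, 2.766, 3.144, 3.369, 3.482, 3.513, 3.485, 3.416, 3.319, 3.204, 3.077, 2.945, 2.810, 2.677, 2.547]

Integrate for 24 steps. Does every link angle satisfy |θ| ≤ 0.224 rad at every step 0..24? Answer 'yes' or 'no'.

apply F[0]=-20.000 → step 1: x=-0.002, v=-0.216, θ=-0.160, ω=0.219
apply F[1]=-20.000 → step 2: x=-0.009, v=-0.433, θ=-0.153, ω=0.440
apply F[2]=-15.533 → step 3: x=-0.019, v=-0.598, θ=-0.143, ω=0.602
apply F[3]=-10.551 → step 4: x=-0.032, v=-0.708, θ=-0.130, ω=0.701
apply F[4]=-6.694 → step 5: x=-0.047, v=-0.773, θ=-0.115, ω=0.750
apply F[5]=-3.742 → step 6: x=-0.063, v=-0.806, θ=-0.100, ω=0.764
apply F[6]=-1.516 → step 7: x=-0.079, v=-0.814, θ=-0.085, ω=0.752
apply F[7]=+0.136 → step 8: x=-0.095, v=-0.804, θ=-0.070, ω=0.722
apply F[8]=+1.336 → step 9: x=-0.111, v=-0.782, θ=-0.056, ω=0.680
apply F[9]=+2.185 → step 10: x=-0.126, v=-0.751, θ=-0.043, ω=0.631
apply F[10]=+2.766 → step 11: x=-0.141, v=-0.714, θ=-0.031, ω=0.578
apply F[11]=+3.144 → step 12: x=-0.155, v=-0.674, θ=-0.020, ω=0.524
apply F[12]=+3.369 → step 13: x=-0.168, v=-0.633, θ=-0.010, ω=0.470
apply F[13]=+3.482 → step 14: x=-0.180, v=-0.591, θ=-0.001, ω=0.418
apply F[14]=+3.513 → step 15: x=-0.191, v=-0.550, θ=0.007, ω=0.369
apply F[15]=+3.485 → step 16: x=-0.202, v=-0.509, θ=0.014, ω=0.323
apply F[16]=+3.416 → step 17: x=-0.212, v=-0.471, θ=0.020, ω=0.281
apply F[17]=+3.319 → step 18: x=-0.221, v=-0.434, θ=0.025, ω=0.242
apply F[18]=+3.204 → step 19: x=-0.229, v=-0.399, θ=0.029, ω=0.206
apply F[19]=+3.077 → step 20: x=-0.237, v=-0.366, θ=0.033, ω=0.174
apply F[20]=+2.945 → step 21: x=-0.244, v=-0.335, θ=0.036, ω=0.145
apply F[21]=+2.810 → step 22: x=-0.250, v=-0.306, θ=0.039, ω=0.119
apply F[22]=+2.677 → step 23: x=-0.256, v=-0.279, θ=0.041, ω=0.095
apply F[23]=+2.547 → step 24: x=-0.261, v=-0.253, θ=0.043, ω=0.074
Max |angle| over trajectory = 0.162 rad; bound = 0.224 → within bound.

Answer: yes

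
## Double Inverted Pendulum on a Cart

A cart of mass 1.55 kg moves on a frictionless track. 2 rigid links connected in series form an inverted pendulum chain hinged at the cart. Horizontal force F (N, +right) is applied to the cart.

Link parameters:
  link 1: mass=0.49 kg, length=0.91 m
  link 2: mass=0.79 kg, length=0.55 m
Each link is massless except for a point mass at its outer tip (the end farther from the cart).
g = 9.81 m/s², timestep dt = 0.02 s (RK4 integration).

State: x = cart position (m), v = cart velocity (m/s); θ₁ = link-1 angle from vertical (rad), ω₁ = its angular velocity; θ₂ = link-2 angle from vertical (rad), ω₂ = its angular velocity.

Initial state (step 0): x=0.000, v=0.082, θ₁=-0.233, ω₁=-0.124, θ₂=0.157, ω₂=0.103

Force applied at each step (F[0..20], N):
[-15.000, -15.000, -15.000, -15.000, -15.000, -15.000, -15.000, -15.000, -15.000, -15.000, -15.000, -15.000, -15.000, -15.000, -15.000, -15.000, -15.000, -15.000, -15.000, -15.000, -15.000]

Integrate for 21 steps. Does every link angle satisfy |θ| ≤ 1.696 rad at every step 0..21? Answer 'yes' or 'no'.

apply F[0]=-15.000 → step 1: x=0.000, v=-0.076, θ₁=-0.235, ω₁=-0.120, θ₂=0.162, ω₂=0.437
apply F[1]=-15.000 → step 2: x=-0.003, v=-0.235, θ₁=-0.238, ω₁=-0.115, θ₂=0.174, ω₂=0.774
apply F[2]=-15.000 → step 3: x=-0.009, v=-0.394, θ₁=-0.240, ω₁=-0.109, θ₂=0.193, ω₂=1.115
apply F[3]=-15.000 → step 4: x=-0.019, v=-0.555, θ₁=-0.242, ω₁=-0.100, θ₂=0.219, ω₂=1.459
apply F[4]=-15.000 → step 5: x=-0.032, v=-0.717, θ₁=-0.244, ω₁=-0.085, θ₂=0.252, ω₂=1.806
apply F[5]=-15.000 → step 6: x=-0.048, v=-0.881, θ₁=-0.245, ω₁=-0.061, θ₂=0.291, ω₂=2.154
apply F[6]=-15.000 → step 7: x=-0.067, v=-1.047, θ₁=-0.246, ω₁=-0.024, θ₂=0.338, ω₂=2.500
apply F[7]=-15.000 → step 8: x=-0.089, v=-1.215, θ₁=-0.246, ω₁=0.029, θ₂=0.391, ω₂=2.841
apply F[8]=-15.000 → step 9: x=-0.115, v=-1.386, θ₁=-0.245, ω₁=0.103, θ₂=0.451, ω₂=3.174
apply F[9]=-15.000 → step 10: x=-0.145, v=-1.559, θ₁=-0.242, ω₁=0.201, θ₂=0.518, ω₂=3.497
apply F[10]=-15.000 → step 11: x=-0.178, v=-1.734, θ₁=-0.237, ω₁=0.327, θ₂=0.591, ω₂=3.809
apply F[11]=-15.000 → step 12: x=-0.214, v=-1.912, θ₁=-0.229, ω₁=0.483, θ₂=0.670, ω₂=4.108
apply F[12]=-15.000 → step 13: x=-0.254, v=-2.092, θ₁=-0.217, ω₁=0.674, θ₂=0.755, ω₂=4.392
apply F[13]=-15.000 → step 14: x=-0.298, v=-2.274, θ₁=-0.202, ω₁=0.901, θ₂=0.846, ω₂=4.662
apply F[14]=-15.000 → step 15: x=-0.345, v=-2.458, θ₁=-0.181, ω₁=1.166, θ₂=0.942, ω₂=4.914
apply F[15]=-15.000 → step 16: x=-0.396, v=-2.644, θ₁=-0.155, ω₁=1.470, θ₂=1.042, ω₂=5.144
apply F[16]=-15.000 → step 17: x=-0.451, v=-2.833, θ₁=-0.122, ω₁=1.814, θ₂=1.147, ω₂=5.346
apply F[17]=-15.000 → step 18: x=-0.510, v=-3.023, θ₁=-0.082, ω₁=2.197, θ₂=1.256, ω₂=5.508
apply F[18]=-15.000 → step 19: x=-0.572, v=-3.215, θ₁=-0.034, ω₁=2.614, θ₂=1.367, ω₂=5.618
apply F[19]=-15.000 → step 20: x=-0.638, v=-3.409, θ₁=0.023, ω₁=3.058, θ₂=1.480, ω₂=5.655
apply F[20]=-15.000 → step 21: x=-0.708, v=-3.602, θ₁=0.089, ω₁=3.519, θ₂=1.593, ω₂=5.599
Max |angle| over trajectory = 1.593 rad; bound = 1.696 → within bound.

Answer: yes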